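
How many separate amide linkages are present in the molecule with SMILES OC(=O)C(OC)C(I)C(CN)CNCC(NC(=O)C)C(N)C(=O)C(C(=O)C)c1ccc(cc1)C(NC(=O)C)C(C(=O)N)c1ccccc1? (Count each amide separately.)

–COOH: carbonyl C bonded to –OH and C → carboxylic acid (the –OH is not a separate alcohol).
pendant –OCH3: C–O–C with sp³ C, no adjacent C=O → ether.
halogen on an sp³ carbon → alkyl halide.
pendant –CH2NH2: N on sp³ C, no adjacent C=O → amine.
C–N–C with sp³ carbons and no adjacent C=O → amine (secondary).
pendant –NHC(=O)CH3: N bonded to a carbonyl → amide (not amine).
–NH2 on an sp³ carbon with no adjacent C=O → amine.
–C(=O)– with carbon on both sides → ketone.
pendant –COCH3: carbonyl C bonded to two carbons → ketone.
para-disubstituted benzene ring → arene.
pendant –NHC(=O)CH3: N bonded to a carbonyl → amide (not amine).
pendant –CONH2: carbonyl C bonded to C and N → amide.
–C6H5 phenyl ring → arene.
Amide appears at: CH(NHCOCH3), CH(NHCOCH3), CH(CONH2) → 3.

3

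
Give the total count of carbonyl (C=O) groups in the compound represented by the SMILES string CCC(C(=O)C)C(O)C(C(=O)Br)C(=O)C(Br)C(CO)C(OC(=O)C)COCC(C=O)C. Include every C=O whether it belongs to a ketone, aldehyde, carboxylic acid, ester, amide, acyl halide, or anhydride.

CH(COCH3): ketone, 1 C=O (running total 1).
CH(COBr): acyl halide, 1 C=O (running total 2).
CO: ketone, 1 C=O (running total 3).
CH(OCOCH3): ester, 1 C=O (running total 4).
CH(CHO): aldehyde, 1 C=O (running total 5).

5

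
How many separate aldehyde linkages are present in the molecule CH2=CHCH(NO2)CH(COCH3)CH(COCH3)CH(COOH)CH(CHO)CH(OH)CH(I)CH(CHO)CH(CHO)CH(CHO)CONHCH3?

Working along the chain:
  CH2=CH: C=C double bond → alkene.
  CH(NO2): –NO2 on an sp³ carbon → nitro (the N=O is not a carbonyl).
  CH(COCH3): pendant –COCH3: carbonyl C bonded to two carbons → ketone.
  CH(COCH3): pendant –COCH3: carbonyl C bonded to two carbons → ketone.
  CH(COOH): pendant –COOH: carbonyl C bonded to C and –OH → carboxylic acid.
  CH(CHO): pendant –CHO: carbonyl C bonded to C and H → aldehyde.
  CH(OH): –OH on an sp³ carbon → alcohol (secondary).
  CH(I): halogen on an sp³ carbon → alkyl halide.
  CH(CHO): pendant –CHO: carbonyl C bonded to C and H → aldehyde.
  CH(CHO): pendant –CHO: carbonyl C bonded to C and H → aldehyde.
  CH(CHO): pendant –CHO: carbonyl C bonded to C and H → aldehyde.
  CONHCH3: –C(=O)NHCH3: carbonyl C bonded to C and to N → amide (the N is not an amine).
Aldehyde appears at: CH(CHO), CH(CHO), CH(CHO), CH(CHO) → 4.

4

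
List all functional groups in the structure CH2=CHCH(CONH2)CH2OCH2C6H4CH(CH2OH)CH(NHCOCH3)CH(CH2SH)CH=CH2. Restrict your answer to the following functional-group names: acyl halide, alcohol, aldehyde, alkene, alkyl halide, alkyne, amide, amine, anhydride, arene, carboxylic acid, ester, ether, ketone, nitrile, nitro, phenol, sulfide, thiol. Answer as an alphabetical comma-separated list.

alcohol, alkene, amide, arene, ether, thiol

Taking each segment in turn:
  CH2=CH: C=C double bond → alkene.
  CH(CONH2): pendant –CONH2: carbonyl C bonded to C and N → amide.
  CH2OCH2: C–O–C with sp³ carbons on both sides and no adjacent C=O → ether.
  C6H4: para-disubstituted benzene ring → arene.
  CH(CH2OH): pendant –CH2OH on an sp³ backbone C → alcohol.
  CH(NHCOCH3): pendant –NHC(=O)CH3: N bonded to a carbonyl → amide (not amine).
  CH(CH2SH): pendant –CH2SH → thiol.
  CH=CH2: C=C double bond → alkene.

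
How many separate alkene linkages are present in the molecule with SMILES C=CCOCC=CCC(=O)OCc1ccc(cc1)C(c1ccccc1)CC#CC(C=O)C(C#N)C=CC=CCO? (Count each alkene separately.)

Taking each segment in turn:
  CH2=CH: C=C double bond → alkene.
  CH2OCH2: C–O–C with sp³ carbons on both sides and no adjacent C=O → ether.
  CH=CH: C=C double bond → alkene.
  CH2COOCH2: –C(=O)–O–C with C on the carbonyl side → ester.
  C6H4: para-disubstituted benzene ring → arene.
  CH(C6H5): pendant –C6H5: benzene ring → arene.
  C≡C: C≡C triple bond → alkyne.
  CH(CHO): pendant –CHO: carbonyl C bonded to C and H → aldehyde.
  CH(CN): pendant –C≡N: nitrile.
  CH=CH: C=C double bond → alkene.
  CH=CH: C=C double bond → alkene.
  CH2OH: –OH on an sp³ carbon → alcohol.
Alkene appears at: CH2=CH, CH=CH, CH=CH, CH=CH → 4.

4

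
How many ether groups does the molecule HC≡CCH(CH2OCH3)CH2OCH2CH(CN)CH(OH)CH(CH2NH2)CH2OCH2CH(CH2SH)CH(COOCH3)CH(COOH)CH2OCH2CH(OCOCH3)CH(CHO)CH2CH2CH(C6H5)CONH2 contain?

C≡C triple bond → alkyne.
pendant –CH2OCH3: C–O–C linkage → ether.
C–O–C with sp³ carbons on both sides and no adjacent C=O → ether.
pendant –C≡N: nitrile.
–OH on an sp³ carbon → alcohol (secondary).
pendant –CH2NH2: N on sp³ C, no adjacent C=O → amine.
C–O–C with sp³ carbons on both sides and no adjacent C=O → ether.
pendant –CH2SH → thiol.
pendant –COOCH3: carbonyl C bonded to C and –OCH3 → ester.
pendant –COOH: carbonyl C bonded to C and –OH → carboxylic acid.
C–O–C with sp³ carbons on both sides and no adjacent C=O → ether.
pendant –OC(=O)CH3: an acyloxy group → ester.
pendant –CHO: carbonyl C bonded to C and H → aldehyde.
pendant –C6H5: benzene ring → arene.
–C(=O)NH2: carbonyl C bonded to C and to N → amide (the N is not a separate amine).
Ether appears at: CH(CH2OCH3), CH2OCH2, CH2OCH2, CH2OCH2 → 4.

4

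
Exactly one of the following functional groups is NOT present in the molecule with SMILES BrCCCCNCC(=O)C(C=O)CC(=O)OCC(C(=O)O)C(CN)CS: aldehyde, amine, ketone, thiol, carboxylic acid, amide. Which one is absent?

thiol: present (CH2SH — –SH on an sp³ carbon → thiol).
aldehyde: present (CH(CHO) — pendant –CHO: carbonyl C bonded to C and H → aldehyde).
ketone: present (CO — –C(=O)– with carbon on both sides → ketone).
amine: present (CH2NHCH2 — C–N–C with sp³ carbons and no adjacent C=O → amine (secondary)).
carboxylic acid: present (CH(COOH) — pendant –COOH: carbonyl C bonded to C and –OH → carboxylic acid).
amide: no segment matches this pattern.

amide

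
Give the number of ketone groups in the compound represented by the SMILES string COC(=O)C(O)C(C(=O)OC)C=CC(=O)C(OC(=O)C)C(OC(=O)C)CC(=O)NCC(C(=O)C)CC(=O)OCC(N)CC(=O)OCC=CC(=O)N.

Taking each segment in turn:
  CH3OOC: CH3O–C(=O)–: carbonyl C bonded to C and to –OCH3 → ester (not ketone + ether).
  CH(OH): –OH on an sp³ carbon → alcohol (secondary).
  CH(COOCH3): pendant –COOCH3: carbonyl C bonded to C and –OCH3 → ester.
  CH=CH: C=C double bond → alkene.
  CO: –C(=O)– with carbon on both sides → ketone.
  CH(OCOCH3): pendant –OC(=O)CH3: an acyloxy group → ester.
  CH(OCOCH3): pendant –OC(=O)CH3: an acyloxy group → ester.
  CH2CONHCH2: –C(=O)–N– linkage → amide (the N is not an amine).
  CH(COCH3): pendant –COCH3: carbonyl C bonded to two carbons → ketone.
  CH2COOCH2: –C(=O)–O–C with C on the carbonyl side → ester.
  CH(NH2): –NH2 on an sp³ carbon with no adjacent C=O → amine.
  CH2COOCH2: –C(=O)–O–C with C on the carbonyl side → ester.
  CH=CH: C=C double bond → alkene.
  CONH2: –C(=O)NH2: carbonyl C bonded to C and to N → amide (the N is not a separate amine).
Ketone appears at: CO, CH(COCH3) → 2.

2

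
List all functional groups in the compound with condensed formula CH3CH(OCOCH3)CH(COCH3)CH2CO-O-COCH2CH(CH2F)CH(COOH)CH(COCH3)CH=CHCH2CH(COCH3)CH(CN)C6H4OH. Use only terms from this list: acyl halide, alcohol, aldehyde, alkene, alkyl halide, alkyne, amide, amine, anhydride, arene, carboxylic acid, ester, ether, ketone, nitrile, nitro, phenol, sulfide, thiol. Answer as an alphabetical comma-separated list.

alkene, alkyl halide, anhydride, arene, carboxylic acid, ester, ketone, nitrile, phenol

Working along the chain:
  CH(OCOCH3): pendant –OC(=O)CH3: an acyloxy group → ester.
  CH(COCH3): pendant –COCH3: carbonyl C bonded to two carbons → ketone.
  CH2CO-O-COCH2: two acyl groups sharing one oxygen, –C(=O)–O–C(=O)– → anhydride.
  CH(CH2F): pendant –CH2X: halogen on sp³ carbon → alkyl halide.
  CH(COOH): pendant –COOH: carbonyl C bonded to C and –OH → carboxylic acid.
  CH(COCH3): pendant –COCH3: carbonyl C bonded to two carbons → ketone.
  CH=CH: C=C double bond → alkene.
  CH(COCH3): pendant –COCH3: carbonyl C bonded to two carbons → ketone.
  CH(CN): pendant –C≡N: nitrile.
  C6H4OH: –OH attached directly to an aromatic ring → phenol (not alcohol); the ring itself is an arene.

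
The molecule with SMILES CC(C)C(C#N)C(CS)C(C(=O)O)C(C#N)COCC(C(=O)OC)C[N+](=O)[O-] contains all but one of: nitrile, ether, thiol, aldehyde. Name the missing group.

aldehyde

ether: present (CH2OCH2 — C–O–C with sp³ carbons on both sides and no adjacent C=O → ether).
nitrile: present (CH(CN) — pendant –C≡N: nitrile).
thiol: present (CH(CH2SH) — pendant –CH2SH → thiol).
aldehyde: absent. In CH(COOH), the carbonyl carbon bears –OH, not –H, so it is a carboxylic acid.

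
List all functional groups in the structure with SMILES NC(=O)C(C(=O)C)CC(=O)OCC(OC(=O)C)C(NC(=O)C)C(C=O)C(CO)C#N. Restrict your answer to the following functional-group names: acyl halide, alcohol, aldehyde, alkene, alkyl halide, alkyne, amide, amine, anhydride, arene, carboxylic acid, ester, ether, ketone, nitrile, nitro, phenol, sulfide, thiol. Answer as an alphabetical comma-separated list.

Working along the chain:
  H2NCO: –C(=O)NH2: carbonyl C bonded to C and to N → amide (the N is not a separate amine).
  CH(COCH3): pendant –COCH3: carbonyl C bonded to two carbons → ketone.
  CH2COOCH2: –C(=O)–O–C with C on the carbonyl side → ester.
  CH(OCOCH3): pendant –OC(=O)CH3: an acyloxy group → ester.
  CH(NHCOCH3): pendant –NHC(=O)CH3: N bonded to a carbonyl → amide (not amine).
  CH(CHO): pendant –CHO: carbonyl C bonded to C and H → aldehyde.
  CH(CH2OH): pendant –CH2OH on an sp³ backbone C → alcohol.
  CN: –C≡N: carbon triple-bonded to nitrogen → nitrile.

alcohol, aldehyde, amide, ester, ketone, nitrile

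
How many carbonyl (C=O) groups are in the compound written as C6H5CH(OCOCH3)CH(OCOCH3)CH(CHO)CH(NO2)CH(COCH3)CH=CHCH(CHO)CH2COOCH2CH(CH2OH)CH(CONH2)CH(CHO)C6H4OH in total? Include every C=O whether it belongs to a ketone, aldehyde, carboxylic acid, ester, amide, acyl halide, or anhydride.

CH(OCOCH3): ester, 1 C=O (running total 1).
CH(OCOCH3): ester, 1 C=O (running total 2).
CH(CHO): aldehyde, 1 C=O (running total 3).
CH(COCH3): ketone, 1 C=O (running total 4).
CH(CHO): aldehyde, 1 C=O (running total 5).
CH2COOCH2: ester, 1 C=O (running total 6).
CH(CONH2): amide, 1 C=O (running total 7).
CH(CHO): aldehyde, 1 C=O (running total 8).

8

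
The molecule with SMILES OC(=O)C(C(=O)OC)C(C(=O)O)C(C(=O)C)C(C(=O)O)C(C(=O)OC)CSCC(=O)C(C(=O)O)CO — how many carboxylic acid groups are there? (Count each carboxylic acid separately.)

Reading the structure from left to right:
  HOOC: –COOH: carbonyl C bonded to –OH and C → carboxylic acid (the –OH is not a separate alcohol).
  CH(COOCH3): pendant –COOCH3: carbonyl C bonded to C and –OCH3 → ester.
  CH(COOH): pendant –COOH: carbonyl C bonded to C and –OH → carboxylic acid.
  CH(COCH3): pendant –COCH3: carbonyl C bonded to two carbons → ketone.
  CH(COOH): pendant –COOH: carbonyl C bonded to C and –OH → carboxylic acid.
  CH(COOCH3): pendant –COOCH3: carbonyl C bonded to C and –OCH3 → ester.
  CH2SCH2: C–S–C linkage → sulfide (thioether).
  CO: –C(=O)– with carbon on both sides → ketone.
  CH(COOH): pendant –COOH: carbonyl C bonded to C and –OH → carboxylic acid.
  CH2OH: –OH on an sp³ carbon → alcohol.
Carboxylic acid appears at: HOOC, CH(COOH), CH(COOH), CH(COOH) → 4.

4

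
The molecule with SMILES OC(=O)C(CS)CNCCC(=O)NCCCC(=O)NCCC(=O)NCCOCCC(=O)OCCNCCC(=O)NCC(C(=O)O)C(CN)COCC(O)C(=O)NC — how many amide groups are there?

5

Working along the chain:
  HOOC: –COOH: carbonyl C bonded to –OH and C → carboxylic acid (the –OH is not a separate alcohol).
  CH(CH2SH): pendant –CH2SH → thiol.
  CH2NHCH2: C–N–C with sp³ carbons and no adjacent C=O → amine (secondary).
  CH2CONHCH2: –C(=O)–N– linkage → amide (the N is not an amine).
  CH2CONHCH2: –C(=O)–N– linkage → amide (the N is not an amine).
  CH2CONHCH2: –C(=O)–N– linkage → amide (the N is not an amine).
  CH2OCH2: C–O–C with sp³ carbons on both sides and no adjacent C=O → ether.
  CH2COOCH2: –C(=O)–O–C with C on the carbonyl side → ester.
  CH2NHCH2: C–N–C with sp³ carbons and no adjacent C=O → amine (secondary).
  CH2CONHCH2: –C(=O)–N– linkage → amide (the N is not an amine).
  CH(COOH): pendant –COOH: carbonyl C bonded to C and –OH → carboxylic acid.
  CH(CH2NH2): pendant –CH2NH2: N on sp³ C, no adjacent C=O → amine.
  CH2OCH2: C–O–C with sp³ carbons on both sides and no adjacent C=O → ether.
  CH(OH): –OH on an sp³ carbon → alcohol (secondary).
  CONHCH3: –C(=O)NHCH3: carbonyl C bonded to C and to N → amide (the N is not an amine).
Amide appears at: CH2CONHCH2, CH2CONHCH2, CH2CONHCH2, CH2CONHCH2, CONHCH3 → 5.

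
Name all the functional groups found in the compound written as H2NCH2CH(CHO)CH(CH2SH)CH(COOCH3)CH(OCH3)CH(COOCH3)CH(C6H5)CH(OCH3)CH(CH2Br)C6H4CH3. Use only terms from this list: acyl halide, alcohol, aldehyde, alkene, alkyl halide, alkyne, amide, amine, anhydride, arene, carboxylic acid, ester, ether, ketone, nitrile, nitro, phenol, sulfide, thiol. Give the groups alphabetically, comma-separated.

aldehyde, alkyl halide, amine, arene, ester, ether, thiol

–NH2 on an sp³ carbon with no adjacent C=O → amine.
pendant –CHO: carbonyl C bonded to C and H → aldehyde.
pendant –CH2SH → thiol.
pendant –COOCH3: carbonyl C bonded to C and –OCH3 → ester.
pendant –OCH3: C–O–C with sp³ C, no adjacent C=O → ether.
pendant –COOCH3: carbonyl C bonded to C and –OCH3 → ester.
pendant –C6H5: benzene ring → arene.
pendant –OCH3: C–O–C with sp³ C, no adjacent C=O → ether.
pendant –CH2X: halogen on sp³ carbon → alkyl halide.
para-disubstituted benzene ring → arene.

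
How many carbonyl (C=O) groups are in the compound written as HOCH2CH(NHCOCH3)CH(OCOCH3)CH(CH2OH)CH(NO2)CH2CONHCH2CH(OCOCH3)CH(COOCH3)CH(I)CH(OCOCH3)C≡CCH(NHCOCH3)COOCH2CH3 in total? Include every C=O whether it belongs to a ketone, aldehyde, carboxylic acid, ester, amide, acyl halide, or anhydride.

CH(NHCOCH3): amide, 1 C=O (running total 1).
CH(OCOCH3): ester, 1 C=O (running total 2).
CH2CONHCH2: amide, 1 C=O (running total 3).
CH(OCOCH3): ester, 1 C=O (running total 4).
CH(COOCH3): ester, 1 C=O (running total 5).
CH(OCOCH3): ester, 1 C=O (running total 6).
CH(NHCOCH3): amide, 1 C=O (running total 7).
COOCH2CH3: ester, 1 C=O (running total 8).

8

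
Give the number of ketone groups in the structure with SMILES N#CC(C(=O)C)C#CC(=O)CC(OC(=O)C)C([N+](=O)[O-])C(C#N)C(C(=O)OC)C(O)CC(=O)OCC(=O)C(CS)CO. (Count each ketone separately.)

3

Working along the chain:
  N≡C: N≡C–: carbon triple-bonded to nitrogen → nitrile.
  CH(COCH3): pendant –COCH3: carbonyl C bonded to two carbons → ketone.
  C≡C: C≡C triple bond → alkyne.
  CO: –C(=O)– with carbon on both sides → ketone.
  CH(OCOCH3): pendant –OC(=O)CH3: an acyloxy group → ester.
  CH(NO2): –NO2 on an sp³ carbon → nitro (the N=O is not a carbonyl).
  CH(CN): pendant –C≡N: nitrile.
  CH(COOCH3): pendant –COOCH3: carbonyl C bonded to C and –OCH3 → ester.
  CH(OH): –OH on an sp³ carbon → alcohol (secondary).
  CH2COOCH2: –C(=O)–O–C with C on the carbonyl side → ester.
  CO: –C(=O)– with carbon on both sides → ketone.
  CH(CH2SH): pendant –CH2SH → thiol.
  CH2OH: –OH on an sp³ carbon → alcohol.
Ketone appears at: CH(COCH3), CO, CO → 3.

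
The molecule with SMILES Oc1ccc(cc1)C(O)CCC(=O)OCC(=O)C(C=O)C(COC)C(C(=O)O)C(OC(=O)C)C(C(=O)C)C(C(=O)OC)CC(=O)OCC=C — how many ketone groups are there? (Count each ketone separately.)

2

Taking each segment in turn:
  HOC6H4: –OH attached directly to an aromatic ring → phenol (not alcohol); the ring itself is an arene.
  CH(OH): –OH on an sp³ carbon → alcohol (secondary).
  CH2COOCH2: –C(=O)–O–C with C on the carbonyl side → ester.
  CO: –C(=O)– with carbon on both sides → ketone.
  CH(CHO): pendant –CHO: carbonyl C bonded to C and H → aldehyde.
  CH(CH2OCH3): pendant –CH2OCH3: C–O–C linkage → ether.
  CH(COOH): pendant –COOH: carbonyl C bonded to C and –OH → carboxylic acid.
  CH(OCOCH3): pendant –OC(=O)CH3: an acyloxy group → ester.
  CH(COCH3): pendant –COCH3: carbonyl C bonded to two carbons → ketone.
  CH(COOCH3): pendant –COOCH3: carbonyl C bonded to C and –OCH3 → ester.
  CH2COOCH2: –C(=O)–O–C with C on the carbonyl side → ester.
  CH=CH2: C=C double bond → alkene.
Ketone appears at: CO, CH(COCH3) → 2.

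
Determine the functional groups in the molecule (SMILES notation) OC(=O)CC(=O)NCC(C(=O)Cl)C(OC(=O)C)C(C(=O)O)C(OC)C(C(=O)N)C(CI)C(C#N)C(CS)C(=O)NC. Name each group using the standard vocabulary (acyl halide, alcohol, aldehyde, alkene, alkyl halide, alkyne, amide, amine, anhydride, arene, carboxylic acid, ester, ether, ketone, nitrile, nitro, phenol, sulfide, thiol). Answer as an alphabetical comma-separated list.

acyl halide, alkyl halide, amide, carboxylic acid, ester, ether, nitrile, thiol

Taking each segment in turn:
  HOOC: –COOH: carbonyl C bonded to –OH and C → carboxylic acid (the –OH is not a separate alcohol).
  CH2CONHCH2: –C(=O)–N– linkage → amide (the N is not an amine).
  CH(COCl): pendant –C(=O)X: carbonyl C bonded to C and halogen → acyl halide.
  CH(OCOCH3): pendant –OC(=O)CH3: an acyloxy group → ester.
  CH(COOH): pendant –COOH: carbonyl C bonded to C and –OH → carboxylic acid.
  CH(OCH3): pendant –OCH3: C–O–C with sp³ C, no adjacent C=O → ether.
  CH(CONH2): pendant –CONH2: carbonyl C bonded to C and N → amide.
  CH(CH2I): pendant –CH2X: halogen on sp³ carbon → alkyl halide.
  CH(CN): pendant –C≡N: nitrile.
  CH(CH2SH): pendant –CH2SH → thiol.
  CONHCH3: –C(=O)NHCH3: carbonyl C bonded to C and to N → amide (the N is not an amine).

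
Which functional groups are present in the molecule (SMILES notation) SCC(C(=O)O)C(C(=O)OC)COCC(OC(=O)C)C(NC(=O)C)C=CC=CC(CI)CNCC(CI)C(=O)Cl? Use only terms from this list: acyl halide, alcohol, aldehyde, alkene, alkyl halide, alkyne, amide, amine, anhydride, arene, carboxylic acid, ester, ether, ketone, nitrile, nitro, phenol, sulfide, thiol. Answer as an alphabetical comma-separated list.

acyl halide, alkene, alkyl halide, amide, amine, carboxylic acid, ester, ether, thiol

Taking each segment in turn:
  HSCH2: –SH on an sp³ carbon → thiol.
  CH(COOH): pendant –COOH: carbonyl C bonded to C and –OH → carboxylic acid.
  CH(COOCH3): pendant –COOCH3: carbonyl C bonded to C and –OCH3 → ester.
  CH2OCH2: C–O–C with sp³ carbons on both sides and no adjacent C=O → ether.
  CH(OCOCH3): pendant –OC(=O)CH3: an acyloxy group → ester.
  CH(NHCOCH3): pendant –NHC(=O)CH3: N bonded to a carbonyl → amide (not amine).
  CH=CH: C=C double bond → alkene.
  CH=CH: C=C double bond → alkene.
  CH(CH2I): pendant –CH2X: halogen on sp³ carbon → alkyl halide.
  CH2NHCH2: C–N–C with sp³ carbons and no adjacent C=O → amine (secondary).
  CH(CH2I): pendant –CH2X: halogen on sp³ carbon → alkyl halide.
  COCl: –C(=O)Cl: carbonyl C bonded to C and to a halogen → acyl halide (not alkyl halide).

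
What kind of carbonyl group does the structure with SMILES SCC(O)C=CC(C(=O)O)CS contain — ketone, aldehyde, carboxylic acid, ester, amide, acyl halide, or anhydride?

carboxylic acid

The carbonyl is in the CH(COOH) segment: pendant –COOH: carbonyl C bonded to C and –OH → carboxylic acid.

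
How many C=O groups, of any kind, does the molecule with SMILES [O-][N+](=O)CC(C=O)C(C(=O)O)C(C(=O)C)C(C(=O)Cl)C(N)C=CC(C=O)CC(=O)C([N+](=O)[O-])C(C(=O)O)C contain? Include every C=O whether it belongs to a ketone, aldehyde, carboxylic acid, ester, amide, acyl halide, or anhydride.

CH(CHO): aldehyde, 1 C=O (running total 1).
CH(COOH): carboxylic acid, 1 C=O (running total 2).
CH(COCH3): ketone, 1 C=O (running total 3).
CH(COCl): acyl halide, 1 C=O (running total 4).
CH(CHO): aldehyde, 1 C=O (running total 5).
CO: ketone, 1 C=O (running total 6).
CH(COOH): carboxylic acid, 1 C=O (running total 7).

7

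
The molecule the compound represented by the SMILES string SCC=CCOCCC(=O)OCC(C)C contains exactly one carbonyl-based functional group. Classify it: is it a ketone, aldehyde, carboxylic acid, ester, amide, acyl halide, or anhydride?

ester

The carbonyl is in the CH2COOCH2 segment: –C(=O)–O–C with C on the carbonyl side → ester.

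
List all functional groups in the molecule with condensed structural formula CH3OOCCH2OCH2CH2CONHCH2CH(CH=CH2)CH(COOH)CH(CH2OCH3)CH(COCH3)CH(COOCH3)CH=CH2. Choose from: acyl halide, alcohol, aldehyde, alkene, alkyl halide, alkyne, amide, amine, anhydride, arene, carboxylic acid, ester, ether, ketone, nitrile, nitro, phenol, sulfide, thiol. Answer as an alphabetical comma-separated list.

alkene, amide, carboxylic acid, ester, ether, ketone

Reading the structure from left to right:
  CH3OOC: CH3O–C(=O)–: carbonyl C bonded to C and to –OCH3 → ester (not ketone + ether).
  CH2OCH2: C–O–C with sp³ carbons on both sides and no adjacent C=O → ether.
  CH2CONHCH2: –C(=O)–N– linkage → amide (the N is not an amine).
  CH(CH=CH2): pendant –CH=CH2: C=C double bond → alkene.
  CH(COOH): pendant –COOH: carbonyl C bonded to C and –OH → carboxylic acid.
  CH(CH2OCH3): pendant –CH2OCH3: C–O–C linkage → ether.
  CH(COCH3): pendant –COCH3: carbonyl C bonded to two carbons → ketone.
  CH(COOCH3): pendant –COOCH3: carbonyl C bonded to C and –OCH3 → ester.
  CH=CH2: C=C double bond → alkene.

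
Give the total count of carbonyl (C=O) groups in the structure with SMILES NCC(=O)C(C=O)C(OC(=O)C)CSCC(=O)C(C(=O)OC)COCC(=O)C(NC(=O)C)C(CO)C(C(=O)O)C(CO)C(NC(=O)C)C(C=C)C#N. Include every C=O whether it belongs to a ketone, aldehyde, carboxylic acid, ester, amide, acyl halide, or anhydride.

CO: ketone, 1 C=O (running total 1).
CH(CHO): aldehyde, 1 C=O (running total 2).
CH(OCOCH3): ester, 1 C=O (running total 3).
CO: ketone, 1 C=O (running total 4).
CH(COOCH3): ester, 1 C=O (running total 5).
CO: ketone, 1 C=O (running total 6).
CH(NHCOCH3): amide, 1 C=O (running total 7).
CH(COOH): carboxylic acid, 1 C=O (running total 8).
CH(NHCOCH3): amide, 1 C=O (running total 9).

9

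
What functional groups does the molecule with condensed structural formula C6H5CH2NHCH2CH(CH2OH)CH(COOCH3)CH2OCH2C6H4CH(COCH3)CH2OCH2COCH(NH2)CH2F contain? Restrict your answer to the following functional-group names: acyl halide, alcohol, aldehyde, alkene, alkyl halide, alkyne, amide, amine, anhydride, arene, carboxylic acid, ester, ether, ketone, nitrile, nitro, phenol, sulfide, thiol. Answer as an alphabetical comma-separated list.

alcohol, alkyl halide, amine, arene, ester, ether, ketone

Working along the chain:
  C6H5: C6H5– phenyl ring → arene.
  CH2NHCH2: C–N–C with sp³ carbons and no adjacent C=O → amine (secondary).
  CH(CH2OH): pendant –CH2OH on an sp³ backbone C → alcohol.
  CH(COOCH3): pendant –COOCH3: carbonyl C bonded to C and –OCH3 → ester.
  CH2OCH2: C–O–C with sp³ carbons on both sides and no adjacent C=O → ether.
  C6H4: para-disubstituted benzene ring → arene.
  CH(COCH3): pendant –COCH3: carbonyl C bonded to two carbons → ketone.
  CH2OCH2: C–O–C with sp³ carbons on both sides and no adjacent C=O → ether.
  CO: –C(=O)– with carbon on both sides → ketone.
  CH(NH2): –NH2 on an sp³ carbon with no adjacent C=O → amine.
  CH2F: halogen on an sp³ carbon → alkyl halide.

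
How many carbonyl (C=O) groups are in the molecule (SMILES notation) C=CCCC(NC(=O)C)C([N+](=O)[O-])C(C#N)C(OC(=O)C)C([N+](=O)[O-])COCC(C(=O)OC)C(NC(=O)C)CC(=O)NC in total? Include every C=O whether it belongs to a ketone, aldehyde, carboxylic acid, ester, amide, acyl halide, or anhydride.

5

CH(NHCOCH3): amide, 1 C=O (running total 1).
CH(OCOCH3): ester, 1 C=O (running total 2).
CH(COOCH3): ester, 1 C=O (running total 3).
CH(NHCOCH3): amide, 1 C=O (running total 4).
CONHCH3: amide, 1 C=O (running total 5).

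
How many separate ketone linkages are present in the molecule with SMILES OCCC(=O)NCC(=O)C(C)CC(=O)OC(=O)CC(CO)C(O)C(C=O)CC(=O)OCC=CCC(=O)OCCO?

Taking each segment in turn:
  HOCH2: HO– on an sp³ carbon → alcohol.
  CH2CONHCH2: –C(=O)–N– linkage → amide (the N is not an amine).
  CO: –C(=O)– with carbon on both sides → ketone.
  CH2CO-O-COCH2: two acyl groups sharing one oxygen, –C(=O)–O–C(=O)– → anhydride.
  CH(CH2OH): pendant –CH2OH on an sp³ backbone C → alcohol.
  CH(OH): –OH on an sp³ carbon → alcohol (secondary).
  CH(CHO): pendant –CHO: carbonyl C bonded to C and H → aldehyde.
  CH2COOCH2: –C(=O)–O–C with C on the carbonyl side → ester.
  CH=CH: C=C double bond → alkene.
  CH2COOCH2: –C(=O)–O–C with C on the carbonyl side → ester.
  CH2OH: –OH on an sp³ carbon → alcohol.
Ketone appears at: CO → 1.

1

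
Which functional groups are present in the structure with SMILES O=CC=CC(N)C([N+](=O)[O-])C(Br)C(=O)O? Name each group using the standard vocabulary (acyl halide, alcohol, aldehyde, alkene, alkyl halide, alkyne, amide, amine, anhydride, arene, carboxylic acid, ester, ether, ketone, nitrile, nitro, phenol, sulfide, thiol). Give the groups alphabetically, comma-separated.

terminal –CHO: carbonyl C bonded to H and C → aldehyde.
C=C double bond → alkene.
–NH2 on an sp³ carbon with no adjacent C=O → amine.
–NO2 on an sp³ carbon → nitro (the N=O is not a carbonyl).
halogen on an sp³ carbon → alkyl halide.
–COOH: carbonyl C bonded to –OH and C → carboxylic acid (the –OH is not a separate alcohol).

aldehyde, alkene, alkyl halide, amine, carboxylic acid, nitro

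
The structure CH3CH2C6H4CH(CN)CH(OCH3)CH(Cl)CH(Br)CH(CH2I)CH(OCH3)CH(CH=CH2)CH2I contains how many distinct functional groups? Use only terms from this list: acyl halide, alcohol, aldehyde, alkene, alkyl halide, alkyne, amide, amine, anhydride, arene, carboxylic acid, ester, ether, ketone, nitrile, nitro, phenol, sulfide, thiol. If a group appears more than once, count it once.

5

para-disubstituted benzene ring → arene.
pendant –C≡N: nitrile.
pendant –OCH3: C–O–C with sp³ C, no adjacent C=O → ether.
halogen on an sp³ carbon → alkyl halide.
halogen on an sp³ carbon → alkyl halide.
pendant –CH2X: halogen on sp³ carbon → alkyl halide.
pendant –OCH3: C–O–C with sp³ C, no adjacent C=O → ether.
pendant –CH=CH2: C=C double bond → alkene.
halogen on an sp³ carbon → alkyl halide.
Distinct types present: alkene, alkyl halide, arene, ether, nitrile.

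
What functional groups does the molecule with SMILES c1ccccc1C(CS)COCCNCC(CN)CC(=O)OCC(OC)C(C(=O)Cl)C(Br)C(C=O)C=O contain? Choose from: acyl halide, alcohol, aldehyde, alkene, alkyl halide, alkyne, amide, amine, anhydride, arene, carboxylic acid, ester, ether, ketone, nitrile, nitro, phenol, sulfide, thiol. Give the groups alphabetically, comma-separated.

acyl halide, aldehyde, alkyl halide, amine, arene, ester, ether, thiol

C6H5– phenyl ring → arene.
pendant –CH2SH → thiol.
C–O–C with sp³ carbons on both sides and no adjacent C=O → ether.
C–N–C with sp³ carbons and no adjacent C=O → amine (secondary).
pendant –CH2NH2: N on sp³ C, no adjacent C=O → amine.
–C(=O)–O–C with C on the carbonyl side → ester.
pendant –OCH3: C–O–C with sp³ C, no adjacent C=O → ether.
pendant –C(=O)X: carbonyl C bonded to C and halogen → acyl halide.
halogen on an sp³ carbon → alkyl halide.
pendant –CHO: carbonyl C bonded to C and H → aldehyde.
terminal –CHO: carbonyl C bonded to H and C → aldehyde.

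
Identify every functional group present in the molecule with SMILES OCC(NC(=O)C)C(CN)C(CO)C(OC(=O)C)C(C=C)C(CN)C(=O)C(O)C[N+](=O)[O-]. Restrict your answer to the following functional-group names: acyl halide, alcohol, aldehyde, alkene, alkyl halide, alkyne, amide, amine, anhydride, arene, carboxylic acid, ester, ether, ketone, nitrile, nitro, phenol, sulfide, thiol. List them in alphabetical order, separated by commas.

alcohol, alkene, amide, amine, ester, ketone, nitro

HO– on an sp³ carbon → alcohol.
pendant –NHC(=O)CH3: N bonded to a carbonyl → amide (not amine).
pendant –CH2NH2: N on sp³ C, no adjacent C=O → amine.
pendant –CH2OH on an sp³ backbone C → alcohol.
pendant –OC(=O)CH3: an acyloxy group → ester.
pendant –CH=CH2: C=C double bond → alkene.
pendant –CH2NH2: N on sp³ C, no adjacent C=O → amine.
–C(=O)– with carbon on both sides → ketone.
–OH on an sp³ carbon → alcohol (secondary).
–NO2 on carbon → nitro group.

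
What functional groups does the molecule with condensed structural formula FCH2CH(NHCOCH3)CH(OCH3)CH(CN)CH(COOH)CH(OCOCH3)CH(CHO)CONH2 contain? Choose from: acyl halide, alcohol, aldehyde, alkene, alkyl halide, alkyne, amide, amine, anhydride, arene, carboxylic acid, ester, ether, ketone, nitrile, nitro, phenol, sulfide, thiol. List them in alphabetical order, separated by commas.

aldehyde, alkyl halide, amide, carboxylic acid, ester, ether, nitrile

Taking each segment in turn:
  FCH2: halogen on an sp³ carbon → alkyl halide.
  CH(NHCOCH3): pendant –NHC(=O)CH3: N bonded to a carbonyl → amide (not amine).
  CH(OCH3): pendant –OCH3: C–O–C with sp³ C, no adjacent C=O → ether.
  CH(CN): pendant –C≡N: nitrile.
  CH(COOH): pendant –COOH: carbonyl C bonded to C and –OH → carboxylic acid.
  CH(OCOCH3): pendant –OC(=O)CH3: an acyloxy group → ester.
  CH(CHO): pendant –CHO: carbonyl C bonded to C and H → aldehyde.
  CONH2: –C(=O)NH2: carbonyl C bonded to C and to N → amide (the N is not a separate amine).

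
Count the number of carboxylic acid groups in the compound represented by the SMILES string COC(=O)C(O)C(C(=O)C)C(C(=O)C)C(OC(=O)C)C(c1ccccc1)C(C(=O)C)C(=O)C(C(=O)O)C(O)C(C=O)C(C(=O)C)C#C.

CH3O–C(=O)–: carbonyl C bonded to C and to –OCH3 → ester (not ketone + ether).
–OH on an sp³ carbon → alcohol (secondary).
pendant –COCH3: carbonyl C bonded to two carbons → ketone.
pendant –COCH3: carbonyl C bonded to two carbons → ketone.
pendant –OC(=O)CH3: an acyloxy group → ester.
pendant –C6H5: benzene ring → arene.
pendant –COCH3: carbonyl C bonded to two carbons → ketone.
–C(=O)– with carbon on both sides → ketone.
pendant –COOH: carbonyl C bonded to C and –OH → carboxylic acid.
–OH on an sp³ carbon → alcohol (secondary).
pendant –CHO: carbonyl C bonded to C and H → aldehyde.
pendant –COCH3: carbonyl C bonded to two carbons → ketone.
C≡C triple bond → alkyne.
Carboxylic acid appears at: CH(COOH) → 1.

1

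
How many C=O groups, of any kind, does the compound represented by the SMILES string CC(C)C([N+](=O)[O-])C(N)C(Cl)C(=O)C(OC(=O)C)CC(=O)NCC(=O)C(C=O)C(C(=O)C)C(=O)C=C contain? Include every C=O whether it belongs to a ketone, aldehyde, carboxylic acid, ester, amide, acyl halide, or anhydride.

CO: ketone, 1 C=O (running total 1).
CH(OCOCH3): ester, 1 C=O (running total 2).
CH2CONHCH2: amide, 1 C=O (running total 3).
CO: ketone, 1 C=O (running total 4).
CH(CHO): aldehyde, 1 C=O (running total 5).
CH(COCH3): ketone, 1 C=O (running total 6).
CO: ketone, 1 C=O (running total 7).

7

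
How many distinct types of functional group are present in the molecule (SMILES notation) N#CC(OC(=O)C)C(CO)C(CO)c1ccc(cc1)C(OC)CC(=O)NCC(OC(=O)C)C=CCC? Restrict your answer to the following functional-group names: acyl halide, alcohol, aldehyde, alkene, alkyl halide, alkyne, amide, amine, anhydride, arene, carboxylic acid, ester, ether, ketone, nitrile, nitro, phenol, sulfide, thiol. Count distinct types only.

Working along the chain:
  N≡C: N≡C–: carbon triple-bonded to nitrogen → nitrile.
  CH(OCOCH3): pendant –OC(=O)CH3: an acyloxy group → ester.
  CH(CH2OH): pendant –CH2OH on an sp³ backbone C → alcohol.
  CH(CH2OH): pendant –CH2OH on an sp³ backbone C → alcohol.
  C6H4: para-disubstituted benzene ring → arene.
  CH(OCH3): pendant –OCH3: C–O–C with sp³ C, no adjacent C=O → ether.
  CH2CONHCH2: –C(=O)–N– linkage → amide (the N is not an amine).
  CH(OCOCH3): pendant –OC(=O)CH3: an acyloxy group → ester.
  CH=CH: C=C double bond → alkene.
Distinct types present: alcohol, alkene, amide, arene, ester, ether, nitrile.

7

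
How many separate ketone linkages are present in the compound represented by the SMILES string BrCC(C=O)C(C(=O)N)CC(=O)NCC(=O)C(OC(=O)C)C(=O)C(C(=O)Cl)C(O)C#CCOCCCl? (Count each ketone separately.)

2

Taking each segment in turn:
  BrCH2: halogen on an sp³ carbon → alkyl halide.
  CH(CHO): pendant –CHO: carbonyl C bonded to C and H → aldehyde.
  CH(CONH2): pendant –CONH2: carbonyl C bonded to C and N → amide.
  CH2CONHCH2: –C(=O)–N– linkage → amide (the N is not an amine).
  CO: –C(=O)– with carbon on both sides → ketone.
  CH(OCOCH3): pendant –OC(=O)CH3: an acyloxy group → ester.
  CO: –C(=O)– with carbon on both sides → ketone.
  CH(COCl): pendant –C(=O)X: carbonyl C bonded to C and halogen → acyl halide.
  CH(OH): –OH on an sp³ carbon → alcohol (secondary).
  C≡C: C≡C triple bond → alkyne.
  CH2OCH2: C–O–C with sp³ carbons on both sides and no adjacent C=O → ether.
  CH2Cl: halogen on an sp³ carbon → alkyl halide.
Ketone appears at: CO, CO → 2.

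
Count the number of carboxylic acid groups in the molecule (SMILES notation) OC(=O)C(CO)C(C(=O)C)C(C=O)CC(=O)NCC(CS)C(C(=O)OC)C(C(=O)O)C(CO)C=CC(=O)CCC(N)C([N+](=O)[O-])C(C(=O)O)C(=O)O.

–COOH: carbonyl C bonded to –OH and C → carboxylic acid (the –OH is not a separate alcohol).
pendant –CH2OH on an sp³ backbone C → alcohol.
pendant –COCH3: carbonyl C bonded to two carbons → ketone.
pendant –CHO: carbonyl C bonded to C and H → aldehyde.
–C(=O)–N– linkage → amide (the N is not an amine).
pendant –CH2SH → thiol.
pendant –COOCH3: carbonyl C bonded to C and –OCH3 → ester.
pendant –COOH: carbonyl C bonded to C and –OH → carboxylic acid.
pendant –CH2OH on an sp³ backbone C → alcohol.
C=C double bond → alkene.
–C(=O)– with carbon on both sides → ketone.
–NH2 on an sp³ carbon with no adjacent C=O → amine.
–NO2 on an sp³ carbon → nitro (the N=O is not a carbonyl).
pendant –COOH: carbonyl C bonded to C and –OH → carboxylic acid.
–COOH: carbonyl C bonded to –OH and C → carboxylic acid (the –OH is not a separate alcohol).
Carboxylic acid appears at: HOOC, CH(COOH), CH(COOH), COOH → 4.

4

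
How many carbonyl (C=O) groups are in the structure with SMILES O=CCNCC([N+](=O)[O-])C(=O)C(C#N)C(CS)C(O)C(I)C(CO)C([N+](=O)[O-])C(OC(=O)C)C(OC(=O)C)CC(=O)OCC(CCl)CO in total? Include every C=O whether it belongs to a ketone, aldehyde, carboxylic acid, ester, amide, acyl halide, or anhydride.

OHC: aldehyde, 1 C=O (running total 1).
CO: ketone, 1 C=O (running total 2).
CH(OCOCH3): ester, 1 C=O (running total 3).
CH(OCOCH3): ester, 1 C=O (running total 4).
CH2COOCH2: ester, 1 C=O (running total 5).

5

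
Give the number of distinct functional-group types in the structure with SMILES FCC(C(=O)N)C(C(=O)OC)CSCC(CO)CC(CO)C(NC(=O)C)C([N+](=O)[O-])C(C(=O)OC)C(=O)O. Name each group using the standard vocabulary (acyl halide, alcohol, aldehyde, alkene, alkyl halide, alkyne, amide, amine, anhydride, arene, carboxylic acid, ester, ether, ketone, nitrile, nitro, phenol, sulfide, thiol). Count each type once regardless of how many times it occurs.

halogen on an sp³ carbon → alkyl halide.
pendant –CONH2: carbonyl C bonded to C and N → amide.
pendant –COOCH3: carbonyl C bonded to C and –OCH3 → ester.
C–S–C linkage → sulfide (thioether).
pendant –CH2OH on an sp³ backbone C → alcohol.
pendant –CH2OH on an sp³ backbone C → alcohol.
pendant –NHC(=O)CH3: N bonded to a carbonyl → amide (not amine).
–NO2 on an sp³ carbon → nitro (the N=O is not a carbonyl).
pendant –COOCH3: carbonyl C bonded to C and –OCH3 → ester.
–COOH: carbonyl C bonded to –OH and C → carboxylic acid (the –OH is not a separate alcohol).
Distinct types present: alcohol, alkyl halide, amide, carboxylic acid, ester, nitro, sulfide.

7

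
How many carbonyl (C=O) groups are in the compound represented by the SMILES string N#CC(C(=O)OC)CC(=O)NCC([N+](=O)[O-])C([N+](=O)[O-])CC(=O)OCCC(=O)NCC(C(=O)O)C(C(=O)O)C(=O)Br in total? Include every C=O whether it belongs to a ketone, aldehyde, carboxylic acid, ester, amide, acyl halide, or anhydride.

CH(COOCH3): ester, 1 C=O (running total 1).
CH2CONHCH2: amide, 1 C=O (running total 2).
CH2COOCH2: ester, 1 C=O (running total 3).
CH2CONHCH2: amide, 1 C=O (running total 4).
CH(COOH): carboxylic acid, 1 C=O (running total 5).
CH(COOH): carboxylic acid, 1 C=O (running total 6).
COBr: acyl halide, 1 C=O (running total 7).

7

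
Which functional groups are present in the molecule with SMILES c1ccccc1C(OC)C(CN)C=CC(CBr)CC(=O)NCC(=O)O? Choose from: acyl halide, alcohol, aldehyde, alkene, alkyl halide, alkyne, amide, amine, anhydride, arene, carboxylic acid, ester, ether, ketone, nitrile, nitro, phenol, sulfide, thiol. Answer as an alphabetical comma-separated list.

Taking each segment in turn:
  C6H5: C6H5– phenyl ring → arene.
  CH(OCH3): pendant –OCH3: C–O–C with sp³ C, no adjacent C=O → ether.
  CH(CH2NH2): pendant –CH2NH2: N on sp³ C, no adjacent C=O → amine.
  CH=CH: C=C double bond → alkene.
  CH(CH2Br): pendant –CH2X: halogen on sp³ carbon → alkyl halide.
  CH2CONHCH2: –C(=O)–N– linkage → amide (the N is not an amine).
  COOH: –COOH: carbonyl C bonded to –OH and C → carboxylic acid (the –OH is not a separate alcohol).

alkene, alkyl halide, amide, amine, arene, carboxylic acid, ether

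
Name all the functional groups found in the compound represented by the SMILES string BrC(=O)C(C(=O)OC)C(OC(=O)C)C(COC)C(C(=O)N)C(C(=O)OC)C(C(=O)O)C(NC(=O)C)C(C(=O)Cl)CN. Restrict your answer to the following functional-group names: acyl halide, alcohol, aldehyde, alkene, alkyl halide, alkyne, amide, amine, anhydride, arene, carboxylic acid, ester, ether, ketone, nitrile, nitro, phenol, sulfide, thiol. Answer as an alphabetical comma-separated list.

–C(=O)Br: carbonyl C bonded to C and to a halogen → acyl halide (not alkyl halide).
pendant –COOCH3: carbonyl C bonded to C and –OCH3 → ester.
pendant –OC(=O)CH3: an acyloxy group → ester.
pendant –CH2OCH3: C–O–C linkage → ether.
pendant –CONH2: carbonyl C bonded to C and N → amide.
pendant –COOCH3: carbonyl C bonded to C and –OCH3 → ester.
pendant –COOH: carbonyl C bonded to C and –OH → carboxylic acid.
pendant –NHC(=O)CH3: N bonded to a carbonyl → amide (not amine).
pendant –C(=O)X: carbonyl C bonded to C and halogen → acyl halide.
–NH2 on an sp³ carbon with no adjacent C=O → amine.

acyl halide, amide, amine, carboxylic acid, ester, ether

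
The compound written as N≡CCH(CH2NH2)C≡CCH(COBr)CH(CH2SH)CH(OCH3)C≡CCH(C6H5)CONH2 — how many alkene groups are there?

Reading the structure from left to right:
  N≡C: N≡C–: carbon triple-bonded to nitrogen → nitrile.
  CH(CH2NH2): pendant –CH2NH2: N on sp³ C, no adjacent C=O → amine.
  C≡C: C≡C triple bond → alkyne.
  CH(COBr): pendant –C(=O)X: carbonyl C bonded to C and halogen → acyl halide.
  CH(CH2SH): pendant –CH2SH → thiol.
  CH(OCH3): pendant –OCH3: C–O–C with sp³ C, no adjacent C=O → ether.
  C≡C: C≡C triple bond → alkyne.
  CH(C6H5): pendant –C6H5: benzene ring → arene.
  CONH2: –C(=O)NH2: carbonyl C bonded to C and to N → amide (the N is not a separate amine).
No segment is a alkene: C≡C is alkyne, not alkene; C≡C is alkyne, not alkene; CH(C6H5) is arene, not alkene. → 0.

0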